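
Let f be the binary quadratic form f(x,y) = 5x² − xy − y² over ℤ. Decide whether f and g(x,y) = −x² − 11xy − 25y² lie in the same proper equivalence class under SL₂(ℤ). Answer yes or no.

D₁ = 21, D₂ = 21
river cycle of f (length 2): (-1, 3, 3), (3, 3, -1)
river cycle of g (length 2): (-1, 3, 3), (3, 3, -1)
cycles coincide ⇒ equivalent

yes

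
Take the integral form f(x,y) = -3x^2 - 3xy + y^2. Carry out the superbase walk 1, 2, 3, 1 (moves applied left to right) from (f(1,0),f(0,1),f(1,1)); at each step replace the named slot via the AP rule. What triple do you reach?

start (-3,1,-5) = (f(1,0),f(0,1),f(1,1))
replace slot 1: 2·(1+(-5)) − (-3) = -5 → (-5,1,-5)
replace slot 2: 2·((-5)+(-5)) − 1 = -21 → (-5,-21,-5)
replace slot 3: 2·((-5)+(-21)) − (-5) = -47 → (-5,-21,-47)
replace slot 1: 2·((-21)+(-47)) − (-5) = -131 → (-131,-21,-47)

-131,-21,-47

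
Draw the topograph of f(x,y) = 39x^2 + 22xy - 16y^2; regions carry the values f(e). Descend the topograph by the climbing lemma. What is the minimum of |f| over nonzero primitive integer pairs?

descent: ρ → (-16,42,19)  [lands on river]
river: ρ → (19,34,-24)
river: ρ → (-24,14,29)
river: ρ → (29,44,-9)
river: ρ → (-9,46,24)
river: ρ → (24,50,-5)
river: ρ → (-5,50,24)
river: ρ → (24,46,-9)
river: ρ → (-9,44,29)
river: ρ → (29,14,-24)
river: ρ → (-24,34,19)
river: ρ → (19,42,-16)
river: ρ → (-16,54,1)
river: ρ → (1,54,-16)
closes: descent 1, river 14
min |a| on river = 1

1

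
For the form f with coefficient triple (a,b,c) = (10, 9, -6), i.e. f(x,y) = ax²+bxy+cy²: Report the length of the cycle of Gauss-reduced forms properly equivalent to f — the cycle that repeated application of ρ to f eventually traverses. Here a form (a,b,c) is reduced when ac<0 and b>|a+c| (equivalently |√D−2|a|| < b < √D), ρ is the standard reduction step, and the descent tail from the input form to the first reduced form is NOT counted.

D = 321, ⌊√D⌋ = 17
river: ρ → (-6,15,4)
river: ρ → (4,17,-2)
river: ρ → (-2,15,12)
river: ρ → (12,9,-5)
river: ρ → (-5,11,10)
river: ρ → (10,9,-6)
ρ-cycle length = 6 (tail of 0 descent steps not counted)

6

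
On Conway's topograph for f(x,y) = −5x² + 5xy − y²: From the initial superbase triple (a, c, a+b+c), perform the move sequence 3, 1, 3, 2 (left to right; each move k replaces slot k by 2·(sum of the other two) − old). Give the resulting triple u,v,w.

start (-5,-1,-1) = (f(1,0),f(0,1),f(1,1))
replace slot 3: 2·((-5)+(-1)) − (-1) = -11 → (-5,-1,-11)
replace slot 1: 2·((-1)+(-11)) − (-5) = -19 → (-19,-1,-11)
replace slot 3: 2·((-19)+(-1)) − (-11) = -29 → (-19,-1,-29)
replace slot 2: 2·((-19)+(-29)) − (-1) = -95 → (-19,-95,-29)

-19,-95,-29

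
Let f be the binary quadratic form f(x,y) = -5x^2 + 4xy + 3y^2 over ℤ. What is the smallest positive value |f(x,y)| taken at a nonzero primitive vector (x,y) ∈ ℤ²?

river: ρ → (3,8,-1)
river: ρ → (-1,8,3)
river: ρ → (3,4,-5)
river: ρ → (-5,6,2)
river: ρ → (2,6,-5)
river: ρ → (-5,4,3)
closes: descent 0, river 6
min |a| on river = 1

1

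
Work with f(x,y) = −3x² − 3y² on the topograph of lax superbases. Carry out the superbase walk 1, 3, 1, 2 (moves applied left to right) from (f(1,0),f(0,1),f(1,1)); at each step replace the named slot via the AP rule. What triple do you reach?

start (-3,-3,-6) = (f(1,0),f(0,1),f(1,1))
replace slot 1: 2·((-3)+(-6)) − (-3) = -15 → (-15,-3,-6)
replace slot 3: 2·((-15)+(-3)) − (-6) = -30 → (-15,-3,-30)
replace slot 1: 2·((-3)+(-30)) − (-15) = -51 → (-51,-3,-30)
replace slot 2: 2·((-51)+(-30)) − (-3) = -159 → (-51,-159,-30)

-51,-159,-30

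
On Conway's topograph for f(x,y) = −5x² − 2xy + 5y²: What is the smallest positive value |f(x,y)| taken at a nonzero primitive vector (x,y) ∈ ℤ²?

descent: ρ → (5,2,-5)  [lands on river]
river: ρ → (-5,8,2)
river: ρ → (2,8,-5)
river: ρ → (-5,2,5)
river: ρ → (5,8,-2)
river: ρ → (-2,8,5)
closes: descent 1, river 6
min |a| on river = 2

2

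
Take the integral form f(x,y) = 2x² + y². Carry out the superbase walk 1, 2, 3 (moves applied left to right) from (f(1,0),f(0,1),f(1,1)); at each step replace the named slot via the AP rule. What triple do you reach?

start (2,1,3) = (f(1,0),f(0,1),f(1,1))
replace slot 1: 2·(1+3) − 2 = 6 → (6,1,3)
replace slot 2: 2·(6+3) − 1 = 17 → (6,17,3)
replace slot 3: 2·(6+17) − 3 = 43 → (6,17,43)

6,17,43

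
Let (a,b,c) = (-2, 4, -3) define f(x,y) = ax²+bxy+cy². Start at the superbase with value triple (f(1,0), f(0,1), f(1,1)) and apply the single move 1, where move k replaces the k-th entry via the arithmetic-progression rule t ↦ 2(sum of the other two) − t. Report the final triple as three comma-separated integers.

start (-2,-3,-1) = (f(1,0),f(0,1),f(1,1))
replace slot 1: 2·((-3)+(-1)) − (-2) = -6 → (-6,-3,-1)

-6,-3,-1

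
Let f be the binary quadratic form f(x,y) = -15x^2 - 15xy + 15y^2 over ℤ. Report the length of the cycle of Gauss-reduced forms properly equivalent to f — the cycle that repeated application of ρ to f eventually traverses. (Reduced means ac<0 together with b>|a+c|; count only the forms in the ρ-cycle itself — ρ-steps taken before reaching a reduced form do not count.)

D = 1125, ⌊√D⌋ = 33
descent: ρ → (15,15,-15)  [lands on river]
river: ρ → (-15,15,15)
ρ-cycle length = 2 (tail of 1 descent step not counted)

2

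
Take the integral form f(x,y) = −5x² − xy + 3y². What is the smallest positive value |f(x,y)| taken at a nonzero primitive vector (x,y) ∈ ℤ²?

descent: ρ → (3,7,-1)  [lands on river]
river: ρ → (-1,7,3)
river: ρ → (3,5,-3)
river: ρ → (-3,7,1)
river: ρ → (1,7,-3)
river: ρ → (-3,5,3)
closes: descent 1, river 6
min |a| on river = 1

1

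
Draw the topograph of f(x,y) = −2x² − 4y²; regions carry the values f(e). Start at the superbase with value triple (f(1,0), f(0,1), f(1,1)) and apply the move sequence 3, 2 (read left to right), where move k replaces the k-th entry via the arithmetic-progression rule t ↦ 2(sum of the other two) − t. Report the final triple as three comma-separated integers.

start (-2,-4,-6) = (f(1,0),f(0,1),f(1,1))
replace slot 3: 2·((-2)+(-4)) − (-6) = -6 → (-2,-4,-6)
replace slot 2: 2·((-2)+(-6)) − (-4) = -12 → (-2,-12,-6)

-2,-12,-6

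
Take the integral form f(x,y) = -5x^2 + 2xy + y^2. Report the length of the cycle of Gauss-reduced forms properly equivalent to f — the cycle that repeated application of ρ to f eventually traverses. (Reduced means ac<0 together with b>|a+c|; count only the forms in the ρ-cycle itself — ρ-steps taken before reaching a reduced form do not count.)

D = 24, ⌊√D⌋ = 4
descent: ρ → (1,4,-2)  [lands on river]
river: ρ → (-2,4,1)
ρ-cycle length = 2 (tail of 1 descent step not counted)

2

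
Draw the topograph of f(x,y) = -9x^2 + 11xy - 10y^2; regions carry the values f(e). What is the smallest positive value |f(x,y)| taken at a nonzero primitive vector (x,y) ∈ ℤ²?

translate: b→7 (≡-11 mod 18), so (9,-11,10)→(9,7,8)
flip: (9,7,8)→(8,-7,9)
reduced (well bottom): (8,-7,9) with a≤c, −a<b≤a
well minimum |f| = |-8| = 8 (negative-definite)

8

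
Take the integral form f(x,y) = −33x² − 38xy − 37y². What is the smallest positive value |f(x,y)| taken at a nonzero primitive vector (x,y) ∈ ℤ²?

translate: b→-28 (≡38 mod 66), so (33,38,37)→(33,-28,32)
flip: (33,-28,32)→(32,28,33)
reduced (well bottom): (32,28,33) with a≤c, −a<b≤a
well minimum |f| = |-32| = 32 (negative-definite)

32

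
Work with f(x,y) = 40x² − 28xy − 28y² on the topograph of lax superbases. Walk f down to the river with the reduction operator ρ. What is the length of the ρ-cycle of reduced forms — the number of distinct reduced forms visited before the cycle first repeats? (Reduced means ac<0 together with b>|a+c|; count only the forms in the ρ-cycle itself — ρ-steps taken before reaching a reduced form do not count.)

D = 5264, ⌊√D⌋ = 72
descent: ρ → (-28,28,40)  [lands on river]
river: ρ → (40,52,-16)
river: ρ → (-16,44,52)
river: ρ → (52,60,-8)
river: ρ → (-8,68,20)
river: ρ → (20,52,-32)
river: ρ → (-32,12,40)
river: ρ → (40,68,-4)
river: ρ → (-4,68,40)
river: ρ → (40,12,-32)
river: ρ → (-32,52,20)
river: ρ → (20,68,-8)
river: ρ → (-8,60,52)
river: ρ → (52,44,-16)
river: ρ → (-16,52,40)
river: ρ → (40,28,-28)
ρ-cycle length = 16 (tail of 1 descent step not counted)

16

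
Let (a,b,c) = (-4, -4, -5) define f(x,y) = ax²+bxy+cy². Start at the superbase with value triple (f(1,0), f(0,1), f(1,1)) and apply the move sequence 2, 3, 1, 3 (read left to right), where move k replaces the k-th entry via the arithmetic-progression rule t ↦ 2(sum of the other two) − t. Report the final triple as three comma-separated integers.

start (-4,-5,-13) = (f(1,0),f(0,1),f(1,1))
replace slot 2: 2·((-4)+(-13)) − (-5) = -29 → (-4,-29,-13)
replace slot 3: 2·((-4)+(-29)) − (-13) = -53 → (-4,-29,-53)
replace slot 1: 2·((-29)+(-53)) − (-4) = -160 → (-160,-29,-53)
replace slot 3: 2·((-160)+(-29)) − (-53) = -325 → (-160,-29,-325)

-160,-29,-325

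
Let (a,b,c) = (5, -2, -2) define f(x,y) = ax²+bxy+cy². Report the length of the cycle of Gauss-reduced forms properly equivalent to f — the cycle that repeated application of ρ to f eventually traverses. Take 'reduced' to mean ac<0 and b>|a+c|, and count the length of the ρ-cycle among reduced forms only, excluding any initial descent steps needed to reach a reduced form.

D = 44, ⌊√D⌋ = 6
descent: ρ → (-2,6,1)  [lands on river]
river: ρ → (1,6,-2)
ρ-cycle length = 2 (tail of 1 descent step not counted)

2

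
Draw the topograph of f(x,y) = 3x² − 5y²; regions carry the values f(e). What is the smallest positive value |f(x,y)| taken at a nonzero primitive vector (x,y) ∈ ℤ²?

descent: ρ → (-5,0,3)
descent: ρ → (3,6,-2)  [lands on river]
river: ρ → (-2,6,3)
closes: descent 2, river 2
min |a| on river = 2

2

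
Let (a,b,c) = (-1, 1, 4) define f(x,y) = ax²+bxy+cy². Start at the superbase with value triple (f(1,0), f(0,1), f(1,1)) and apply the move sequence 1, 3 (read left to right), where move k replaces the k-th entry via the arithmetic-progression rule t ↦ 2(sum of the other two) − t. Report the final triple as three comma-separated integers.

start (-1,4,4) = (f(1,0),f(0,1),f(1,1))
replace slot 1: 2·(4+4) − (-1) = 17 → (17,4,4)
replace slot 3: 2·(17+4) − 4 = 38 → (17,4,38)

17,4,38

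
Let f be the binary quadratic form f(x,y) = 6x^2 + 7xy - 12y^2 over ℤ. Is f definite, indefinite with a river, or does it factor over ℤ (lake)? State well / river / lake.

D = b²−4ac = 7² − 4·6·(-12) = 337
D > 0 non-square ⇒ indefinite ⇒ periodic river

river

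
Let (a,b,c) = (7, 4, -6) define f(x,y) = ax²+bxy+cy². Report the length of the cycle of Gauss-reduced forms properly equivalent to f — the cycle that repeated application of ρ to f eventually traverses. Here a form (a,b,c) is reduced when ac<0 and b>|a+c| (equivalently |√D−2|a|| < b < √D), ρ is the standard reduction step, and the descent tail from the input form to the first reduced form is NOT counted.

D = 184, ⌊√D⌋ = 13
river: ρ → (-6,8,5)
river: ρ → (5,12,-2)
river: ρ → (-2,12,5)
river: ρ → (5,8,-6)
river: ρ → (-6,4,7)
river: ρ → (7,10,-3)
river: ρ → (-3,8,10)
river: ρ → (10,12,-1)
river: ρ → (-1,12,10)
river: ρ → (10,8,-3)
river: ρ → (-3,10,7)
river: ρ → (7,4,-6)
ρ-cycle length = 12 (tail of 0 descent steps not counted)

12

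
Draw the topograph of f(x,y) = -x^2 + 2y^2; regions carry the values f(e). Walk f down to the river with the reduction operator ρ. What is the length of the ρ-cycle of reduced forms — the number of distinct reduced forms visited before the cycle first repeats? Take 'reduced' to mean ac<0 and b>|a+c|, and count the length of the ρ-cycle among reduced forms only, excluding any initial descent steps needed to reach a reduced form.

D = 8, ⌊√D⌋ = 2
descent: ρ → (2,0,-1)
descent: ρ → (-1,2,1)  [lands on river]
river: ρ → (1,2,-1)
ρ-cycle length = 2 (tail of 2 descent steps not counted)

2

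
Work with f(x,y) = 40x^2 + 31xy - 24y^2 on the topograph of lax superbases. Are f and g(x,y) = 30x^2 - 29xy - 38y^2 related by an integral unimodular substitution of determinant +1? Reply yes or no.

D₁ = 4801, D₂ = 5401
discriminants differ ⇒ not SL₂(ℤ)-equivalent

no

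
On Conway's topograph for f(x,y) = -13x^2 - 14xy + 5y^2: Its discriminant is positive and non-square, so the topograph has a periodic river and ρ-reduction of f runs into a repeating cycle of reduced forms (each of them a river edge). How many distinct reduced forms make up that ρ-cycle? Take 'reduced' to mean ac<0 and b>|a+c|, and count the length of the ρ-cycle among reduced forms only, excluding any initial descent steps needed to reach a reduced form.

D = 456, ⌊√D⌋ = 21
descent: ρ → (5,14,-13)  [lands on river]
river: ρ → (-13,12,6)
river: ρ → (6,12,-13)
river: ρ → (-13,14,5)
river: ρ → (5,16,-10)
river: ρ → (-10,4,11)
river: ρ → (11,18,-3)
river: ρ → (-3,18,11)
river: ρ → (11,4,-10)
river: ρ → (-10,16,5)
ρ-cycle length = 10 (tail of 1 descent step not counted)

10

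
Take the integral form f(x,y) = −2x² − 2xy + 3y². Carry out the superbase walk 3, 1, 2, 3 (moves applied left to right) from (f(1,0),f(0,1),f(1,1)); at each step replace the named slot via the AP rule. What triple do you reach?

start (-2,3,-1) = (f(1,0),f(0,1),f(1,1))
replace slot 3: 2·((-2)+3) − (-1) = 3 → (-2,3,3)
replace slot 1: 2·(3+3) − (-2) = 14 → (14,3,3)
replace slot 2: 2·(14+3) − 3 = 31 → (14,31,3)
replace slot 3: 2·(14+31) − 3 = 87 → (14,31,87)

14,31,87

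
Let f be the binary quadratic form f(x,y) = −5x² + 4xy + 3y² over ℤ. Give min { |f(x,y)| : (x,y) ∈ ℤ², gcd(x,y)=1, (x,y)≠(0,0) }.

river: ρ → (3,8,-1)
river: ρ → (-1,8,3)
river: ρ → (3,4,-5)
river: ρ → (-5,6,2)
river: ρ → (2,6,-5)
river: ρ → (-5,4,3)
closes: descent 0, river 6
min |a| on river = 1

1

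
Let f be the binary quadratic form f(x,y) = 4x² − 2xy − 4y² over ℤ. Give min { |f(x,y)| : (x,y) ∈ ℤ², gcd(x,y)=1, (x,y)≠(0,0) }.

descent: ρ → (-4,2,4)  [lands on river]
river: ρ → (4,6,-2)
river: ρ → (-2,6,4)
river: ρ → (4,2,-4)
river: ρ → (-4,6,2)
river: ρ → (2,6,-4)
closes: descent 1, river 6
min |a| on river = 2

2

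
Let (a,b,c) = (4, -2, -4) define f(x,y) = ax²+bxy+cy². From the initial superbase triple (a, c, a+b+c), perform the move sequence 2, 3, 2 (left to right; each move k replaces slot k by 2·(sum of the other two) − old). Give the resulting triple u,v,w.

start (4,-4,-2) = (f(1,0),f(0,1),f(1,1))
replace slot 2: 2·(4+(-2)) − (-4) = 8 → (4,8,-2)
replace slot 3: 2·(4+8) − (-2) = 26 → (4,8,26)
replace slot 2: 2·(4+26) − 8 = 52 → (4,52,26)

4,52,26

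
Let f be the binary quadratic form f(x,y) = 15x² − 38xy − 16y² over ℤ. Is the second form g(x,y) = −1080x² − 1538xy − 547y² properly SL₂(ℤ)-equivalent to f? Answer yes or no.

D₁ = 2404, D₂ = 2404
river cycle of f (length 62): (-16, 38, 15), (15, 22, -32), (-32, 42, 5), (5, 48, -5), (-5, 42, 32), (32, 22, -15), (-15, 38, 16), (16, 26, -27), (-27, 28, 15), (15, 32, -23), … (52 more)
river cycle of g (length 62): (-15, 28, 27), (27, 26, -16), (-16, 38, 15), (15, 22, -32), (-32, 42, 5), (5, 48, -5), (-5, 42, 32), (32, 22, -15), (-15, 38, 16), (16, 26, -27), … (52 more)
cycles coincide ⇒ equivalent

yes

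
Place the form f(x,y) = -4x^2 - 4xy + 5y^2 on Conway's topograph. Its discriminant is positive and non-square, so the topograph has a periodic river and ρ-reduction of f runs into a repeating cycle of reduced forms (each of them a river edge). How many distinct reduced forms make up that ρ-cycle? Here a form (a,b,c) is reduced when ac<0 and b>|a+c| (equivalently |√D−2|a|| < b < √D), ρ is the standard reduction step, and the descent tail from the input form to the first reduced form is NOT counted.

D = 96, ⌊√D⌋ = 9
descent: ρ → (5,4,-4)  [lands on river]
river: ρ → (-4,4,5)
river: ρ → (5,6,-3)
river: ρ → (-3,6,5)
ρ-cycle length = 4 (tail of 1 descent step not counted)

4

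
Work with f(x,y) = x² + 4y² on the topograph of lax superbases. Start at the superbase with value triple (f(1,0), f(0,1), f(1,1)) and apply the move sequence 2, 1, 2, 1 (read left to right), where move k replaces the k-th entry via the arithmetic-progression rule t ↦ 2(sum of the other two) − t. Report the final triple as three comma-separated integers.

start (1,4,5) = (f(1,0),f(0,1),f(1,1))
replace slot 2: 2·(1+5) − 4 = 8 → (1,8,5)
replace slot 1: 2·(8+5) − 1 = 25 → (25,8,5)
replace slot 2: 2·(25+5) − 8 = 52 → (25,52,5)
replace slot 1: 2·(52+5) − 25 = 89 → (89,52,5)

89,52,5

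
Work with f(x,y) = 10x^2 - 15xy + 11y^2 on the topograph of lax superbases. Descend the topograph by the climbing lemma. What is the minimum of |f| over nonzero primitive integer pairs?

translate: b→5 (≡-15 mod 20), so (10,-15,11)→(10,5,6)
flip: (10,5,6)→(6,-5,10)
reduced (well bottom): (6,-5,10) with a≤c, −a<b≤a
well minimum = a = 6

6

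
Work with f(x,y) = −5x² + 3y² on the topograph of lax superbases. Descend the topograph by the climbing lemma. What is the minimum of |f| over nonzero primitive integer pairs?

descent: ρ → (3,6,-2)  [lands on river]
river: ρ → (-2,6,3)
closes: descent 1, river 2
min |a| on river = 2

2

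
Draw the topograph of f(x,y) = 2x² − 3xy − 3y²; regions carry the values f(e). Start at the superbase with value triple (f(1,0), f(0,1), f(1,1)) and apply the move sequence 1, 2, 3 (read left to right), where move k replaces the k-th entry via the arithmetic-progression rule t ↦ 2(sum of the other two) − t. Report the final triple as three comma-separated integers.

start (2,-3,-4) = (f(1,0),f(0,1),f(1,1))
replace slot 1: 2·((-3)+(-4)) − 2 = -16 → (-16,-3,-4)
replace slot 2: 2·((-16)+(-4)) − (-3) = -37 → (-16,-37,-4)
replace slot 3: 2·((-16)+(-37)) − (-4) = -102 → (-16,-37,-102)

-16,-37,-102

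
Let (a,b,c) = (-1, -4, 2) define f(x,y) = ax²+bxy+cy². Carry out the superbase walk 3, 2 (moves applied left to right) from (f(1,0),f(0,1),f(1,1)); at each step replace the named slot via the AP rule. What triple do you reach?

start (-1,2,-3) = (f(1,0),f(0,1),f(1,1))
replace slot 3: 2·((-1)+2) − (-3) = 5 → (-1,2,5)
replace slot 2: 2·((-1)+5) − 2 = 6 → (-1,6,5)

-1,6,5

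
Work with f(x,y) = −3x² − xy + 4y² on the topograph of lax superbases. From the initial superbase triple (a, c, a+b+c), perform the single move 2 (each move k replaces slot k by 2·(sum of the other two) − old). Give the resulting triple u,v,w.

start (-3,4,0) = (f(1,0),f(0,1),f(1,1))
replace slot 2: 2·((-3)+0) − 4 = -10 → (-3,-10,0)

-3,-10,0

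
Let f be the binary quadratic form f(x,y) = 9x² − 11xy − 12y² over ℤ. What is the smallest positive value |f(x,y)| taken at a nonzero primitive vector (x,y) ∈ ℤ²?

descent: ρ → (-12,11,9)  [lands on river]
river: ρ → (9,7,-14)
river: ρ → (-14,21,2)
river: ρ → (2,23,-3)
river: ρ → (-3,19,16)
river: ρ → (16,13,-6)
river: ρ → (-6,23,1)
river: ρ → (1,23,-6)
river: ρ → (-6,13,16)
river: ρ → (16,19,-3)
river: ρ → (-3,23,2)
river: ρ → (2,21,-14)
river: ρ → (-14,7,9)
river: ρ → (9,11,-12)
river: ρ → (-12,13,8)
river: ρ → (8,19,-6)
river: ρ → (-6,17,11)
river: ρ → (11,5,-12)
river: ρ → (-12,19,4)
river: ρ → (4,21,-7)
river: ρ → (-7,21,4)
river: ρ → (4,19,-12)
river: ρ → (-12,5,11)
river: ρ → (11,17,-6)
river: ρ → (-6,19,8)
river: ρ → (8,13,-12)
closes: descent 1, river 26
min |a| on river = 1

1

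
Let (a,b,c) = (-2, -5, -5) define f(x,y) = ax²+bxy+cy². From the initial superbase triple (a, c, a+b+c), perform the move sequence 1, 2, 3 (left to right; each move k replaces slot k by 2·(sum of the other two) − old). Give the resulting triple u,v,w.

start (-2,-5,-12) = (f(1,0),f(0,1),f(1,1))
replace slot 1: 2·((-5)+(-12)) − (-2) = -32 → (-32,-5,-12)
replace slot 2: 2·((-32)+(-12)) − (-5) = -83 → (-32,-83,-12)
replace slot 3: 2·((-32)+(-83)) − (-12) = -218 → (-32,-83,-218)

-32,-83,-218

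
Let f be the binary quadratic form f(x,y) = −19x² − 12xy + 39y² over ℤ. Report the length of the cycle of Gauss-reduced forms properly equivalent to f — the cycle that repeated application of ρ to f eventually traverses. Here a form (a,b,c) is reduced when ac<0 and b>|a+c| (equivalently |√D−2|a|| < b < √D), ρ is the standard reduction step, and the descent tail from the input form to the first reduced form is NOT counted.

D = 3108, ⌊√D⌋ = 55
descent: ρ → (39,12,-19)
descent: ρ → (-19,26,32)  [lands on river]
river: ρ → (32,38,-13)
river: ρ → (-13,40,29)
river: ρ → (29,18,-24)
river: ρ → (-24,30,23)
river: ρ → (23,16,-31)
river: ρ → (-31,46,8)
river: ρ → (8,50,-19)
ρ-cycle length = 8 (tail of 2 descent steps not counted)

8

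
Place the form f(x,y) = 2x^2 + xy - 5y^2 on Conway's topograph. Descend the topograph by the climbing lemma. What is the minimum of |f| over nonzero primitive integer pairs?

descent: ρ → (-5,-1,2)
descent: ρ → (2,5,-2)  [lands on river]
river: ρ → (-2,3,4)
river: ρ → (4,5,-1)
river: ρ → (-1,5,4)
river: ρ → (4,3,-2)
river: ρ → (-2,5,2)
river: ρ → (2,3,-4)
river: ρ → (-4,5,1)
river: ρ → (1,5,-4)
river: ρ → (-4,3,2)
closes: descent 2, river 10
min |a| on river = 1

1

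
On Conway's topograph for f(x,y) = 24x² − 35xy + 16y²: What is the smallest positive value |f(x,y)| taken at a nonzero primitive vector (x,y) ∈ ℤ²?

translate: b→13 (≡-35 mod 48), so (24,-35,16)→(24,13,5)
flip: (24,13,5)→(5,-13,24)
translate: b→-3 (≡-13 mod 10), so (5,-13,24)→(5,-3,16)
reduced (well bottom): (5,-3,16) with a≤c, −a<b≤a
well minimum = a = 5

5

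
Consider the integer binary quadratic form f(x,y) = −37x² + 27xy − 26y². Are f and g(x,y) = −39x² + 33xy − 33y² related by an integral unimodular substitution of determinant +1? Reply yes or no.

D₁ = -3119, D₂ = -4059
discriminants differ ⇒ not SL₂(ℤ)-equivalent

no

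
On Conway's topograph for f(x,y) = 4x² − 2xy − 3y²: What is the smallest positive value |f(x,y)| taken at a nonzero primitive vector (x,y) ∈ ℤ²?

descent: ρ → (-3,2,4)  [lands on river]
river: ρ → (4,6,-1)
river: ρ → (-1,6,4)
river: ρ → (4,2,-3)
river: ρ → (-3,4,3)
river: ρ → (3,2,-4)
river: ρ → (-4,6,1)
river: ρ → (1,6,-4)
river: ρ → (-4,2,3)
river: ρ → (3,4,-3)
closes: descent 1, river 10
min |a| on river = 1

1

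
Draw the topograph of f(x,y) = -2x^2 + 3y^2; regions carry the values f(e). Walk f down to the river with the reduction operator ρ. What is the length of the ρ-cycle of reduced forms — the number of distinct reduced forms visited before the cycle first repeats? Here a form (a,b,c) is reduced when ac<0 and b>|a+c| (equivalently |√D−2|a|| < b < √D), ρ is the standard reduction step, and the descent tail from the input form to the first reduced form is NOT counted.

D = 24, ⌊√D⌋ = 4
descent: ρ → (3,0,-2)
descent: ρ → (-2,4,1)  [lands on river]
river: ρ → (1,4,-2)
ρ-cycle length = 2 (tail of 2 descent steps not counted)

2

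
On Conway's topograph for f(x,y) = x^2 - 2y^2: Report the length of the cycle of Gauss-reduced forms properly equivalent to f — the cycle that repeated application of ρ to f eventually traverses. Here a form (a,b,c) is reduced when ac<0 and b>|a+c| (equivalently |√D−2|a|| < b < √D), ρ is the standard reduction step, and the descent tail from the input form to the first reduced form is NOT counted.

D = 8, ⌊√D⌋ = 2
descent: ρ → (-2,0,1)
descent: ρ → (1,2,-1)  [lands on river]
river: ρ → (-1,2,1)
ρ-cycle length = 2 (tail of 2 descent steps not counted)

2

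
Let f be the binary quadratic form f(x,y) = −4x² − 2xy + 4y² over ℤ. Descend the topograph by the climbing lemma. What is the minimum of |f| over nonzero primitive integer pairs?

descent: ρ → (4,2,-4)  [lands on river]
river: ρ → (-4,6,2)
river: ρ → (2,6,-4)
river: ρ → (-4,2,4)
river: ρ → (4,6,-2)
river: ρ → (-2,6,4)
closes: descent 1, river 6
min |a| on river = 2

2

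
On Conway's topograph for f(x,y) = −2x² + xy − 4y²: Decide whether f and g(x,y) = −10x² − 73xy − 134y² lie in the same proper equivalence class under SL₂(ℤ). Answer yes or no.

D₁ = -31, D₂ = -31
f is negative-definite; reduce −f:
−f: reduced (well bottom): (2,-1,4) with a≤c, −a<b≤a
flip sign back: reduced form of f is (-2,1,-4)
g is negative-definite; reduce −g:
−g: translate: b→-7 (≡73 mod 20), so (10,73,134)→(10,-7,2)
−g: flip: (10,-7,2)→(2,7,10)
−g: translate: b→-1 (≡7 mod 4), so (2,7,10)→(2,-1,4)
−g: reduced (well bottom): (2,-1,4) with a≤c, −a<b≤a
flip sign back: reduced form of g is (-2,1,-4)
reduced forms (-2, 1, -4) vs (-2, 1, -4) ⇒ equivalent

yes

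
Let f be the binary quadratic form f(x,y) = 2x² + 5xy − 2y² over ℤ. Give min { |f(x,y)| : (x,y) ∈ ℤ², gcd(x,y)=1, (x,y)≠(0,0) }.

river: ρ → (-2,3,4)
river: ρ → (4,5,-1)
river: ρ → (-1,5,4)
river: ρ → (4,3,-2)
river: ρ → (-2,5,2)
river: ρ → (2,3,-4)
river: ρ → (-4,5,1)
river: ρ → (1,5,-4)
river: ρ → (-4,3,2)
river: ρ → (2,5,-2)
closes: descent 0, river 10
min |a| on river = 1

1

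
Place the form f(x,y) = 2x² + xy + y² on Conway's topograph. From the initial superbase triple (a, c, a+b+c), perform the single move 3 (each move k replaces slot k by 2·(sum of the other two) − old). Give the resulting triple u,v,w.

start (2,1,4) = (f(1,0),f(0,1),f(1,1))
replace slot 3: 2·(2+1) − 4 = 2 → (2,1,2)

2,1,2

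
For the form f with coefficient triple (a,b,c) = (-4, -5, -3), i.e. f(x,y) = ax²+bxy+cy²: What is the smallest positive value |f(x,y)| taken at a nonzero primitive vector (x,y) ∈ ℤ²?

translate: b→-3 (≡5 mod 8), so (4,5,3)→(4,-3,2)
flip: (4,-3,2)→(2,3,4)
translate: b→-1 (≡3 mod 4), so (2,3,4)→(2,-1,3)
reduced (well bottom): (2,-1,3) with a≤c, −a<b≤a
well minimum |f| = |-2| = 2 (negative-definite)

2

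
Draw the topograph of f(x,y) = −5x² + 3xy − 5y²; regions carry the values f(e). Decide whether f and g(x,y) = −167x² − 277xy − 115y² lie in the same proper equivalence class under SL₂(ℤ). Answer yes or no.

D₁ = -91, D₂ = -91
f is negative-definite; reduce −f:
−f: flip: (5,-3,5)→(5,3,5)
−f: reduced (well bottom): (5,3,5) with a≤c, −a<b≤a
flip sign back: reduced form of f is (-5,-3,-5)
g is negative-definite; reduce −g:
−g: translate: b→-57 (≡277 mod 334), so (167,277,115)→(167,-57,5)
−g: flip: (167,-57,5)→(5,57,167)
−g: translate: b→-3 (≡57 mod 10), so (5,57,167)→(5,-3,5)
−g: flip: (5,-3,5)→(5,3,5)
−g: reduced (well bottom): (5,3,5) with a≤c, −a<b≤a
flip sign back: reduced form of g is (-5,-3,-5)
reduced forms (-5, -3, -5) vs (-5, -3, -5) ⇒ equivalent

yes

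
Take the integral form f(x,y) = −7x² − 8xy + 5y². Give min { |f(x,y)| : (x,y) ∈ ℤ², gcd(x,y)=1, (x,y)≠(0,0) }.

descent: ρ → (5,8,-7)  [lands on river]
river: ρ → (-7,6,6)
river: ρ → (6,6,-7)
river: ρ → (-7,8,5)
river: ρ → (5,12,-3)
river: ρ → (-3,12,5)
closes: descent 1, river 6
min |a| on river = 3

3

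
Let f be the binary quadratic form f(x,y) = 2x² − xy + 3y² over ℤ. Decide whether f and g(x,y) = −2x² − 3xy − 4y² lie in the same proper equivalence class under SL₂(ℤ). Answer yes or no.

D₁ = -23, D₂ = -23
f: reduced (well bottom): (2,-1,3) with a≤c, −a<b≤a
g is negative-definite; reduce −g:
−g: translate: b→-1 (≡3 mod 4), so (2,3,4)→(2,-1,3)
−g: reduced (well bottom): (2,-1,3) with a≤c, −a<b≤a
flip sign back: reduced form of g is (-2,1,-3)
reduced forms (2, -1, 3) vs (-2, 1, -3) ⇒ inequivalent

no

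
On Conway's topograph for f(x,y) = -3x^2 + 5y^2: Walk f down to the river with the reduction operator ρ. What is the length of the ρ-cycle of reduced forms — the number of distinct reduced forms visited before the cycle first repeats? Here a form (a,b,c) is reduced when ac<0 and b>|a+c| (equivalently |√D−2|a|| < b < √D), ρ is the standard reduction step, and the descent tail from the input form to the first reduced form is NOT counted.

D = 60, ⌊√D⌋ = 7
descent: ρ → (5,0,-3)
descent: ρ → (-3,6,2)  [lands on river]
river: ρ → (2,6,-3)
ρ-cycle length = 2 (tail of 2 descent steps not counted)

2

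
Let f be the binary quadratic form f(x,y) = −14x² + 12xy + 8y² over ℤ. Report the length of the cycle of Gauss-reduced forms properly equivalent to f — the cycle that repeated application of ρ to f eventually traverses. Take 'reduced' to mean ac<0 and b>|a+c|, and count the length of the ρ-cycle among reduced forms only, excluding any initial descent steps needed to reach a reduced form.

D = 592, ⌊√D⌋ = 24
river: ρ → (8,20,-6)
river: ρ → (-6,16,14)
river: ρ → (14,12,-8)
river: ρ → (-8,20,6)
river: ρ → (6,16,-14)
river: ρ → (-14,12,8)
ρ-cycle length = 6 (tail of 0 descent steps not counted)

6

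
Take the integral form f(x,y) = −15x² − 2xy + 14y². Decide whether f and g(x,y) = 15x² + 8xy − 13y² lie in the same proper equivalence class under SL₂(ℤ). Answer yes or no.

D₁ = 844, D₂ = 844
river cycle of f (length 26): (14, 2, -15), (-15, 28, 1), (1, 28, -15), (-15, 2, 14), (14, 26, -3), (-3, 28, 5), (5, 22, -18), (-18, 14, 9), (9, 22, -10), (-10, 18, 13), … (16 more)
river cycle of g (length 26): (-13, 18, 10), (10, 22, -9), (-9, 14, 18), (18, 22, -5), (-5, 28, 3), (3, 26, -14), (-14, 2, 15), (15, 28, -1), (-1, 28, 15), (15, 2, -14), … (16 more)
cycles differ ⇒ inequivalent

no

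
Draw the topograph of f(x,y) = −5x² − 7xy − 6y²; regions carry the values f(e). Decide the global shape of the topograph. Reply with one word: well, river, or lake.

D = b²−4ac = (-7)² − 4·(-5)·(-6) = -71
D < 0 ⇒ definite ⇒ every region one sign ⇒ single well

well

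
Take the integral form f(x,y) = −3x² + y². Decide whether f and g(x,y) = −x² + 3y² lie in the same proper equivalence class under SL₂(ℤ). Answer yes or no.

D₁ = 12, D₂ = 12
river cycle of f (length 2): (1, 2, -2), (-2, 2, 1)
river cycle of g (length 2): (-1, 2, 2), (2, 2, -1)
cycles differ ⇒ inequivalent

no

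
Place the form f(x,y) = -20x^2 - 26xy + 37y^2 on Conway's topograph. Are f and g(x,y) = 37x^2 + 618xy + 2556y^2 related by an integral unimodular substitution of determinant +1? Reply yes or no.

D₁ = 3636, D₂ = 3636
river cycle of f (length 8): (37, 26, -20), (-20, 54, 9), (9, 54, -20), (-20, 26, 37), (37, 48, -9), (-9, 60, 1), (1, 60, -9), (-9, 48, 37)
river cycle of g (length 8): (37, 26, -20), (-20, 54, 9), (9, 54, -20), (-20, 26, 37), (37, 48, -9), (-9, 60, 1), (1, 60, -9), (-9, 48, 37)
cycles coincide ⇒ equivalent

yes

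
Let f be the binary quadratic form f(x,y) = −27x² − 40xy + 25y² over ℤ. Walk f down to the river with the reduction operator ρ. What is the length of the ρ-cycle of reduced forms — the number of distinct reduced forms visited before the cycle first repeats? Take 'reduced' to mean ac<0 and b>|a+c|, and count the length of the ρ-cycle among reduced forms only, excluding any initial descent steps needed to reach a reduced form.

D = 4300, ⌊√D⌋ = 65
descent: ρ → (25,40,-27)  [lands on river]
river: ρ → (-27,14,38)
river: ρ → (38,62,-3)
river: ρ → (-3,64,17)
river: ρ → (17,38,-42)
river: ρ → (-42,46,13)
river: ρ → (13,58,-18)
river: ρ → (-18,50,25)
river: ρ → (25,50,-18)
river: ρ → (-18,58,13)
river: ρ → (13,46,-42)
river: ρ → (-42,38,17)
river: ρ → (17,64,-3)
river: ρ → (-3,62,38)
river: ρ → (38,14,-27)
river: ρ → (-27,40,25)
river: ρ → (25,60,-7)
river: ρ → (-7,52,57)
river: ρ → (57,62,-2)
river: ρ → (-2,62,57)
river: ρ → (57,52,-7)
river: ρ → (-7,60,25)
ρ-cycle length = 22 (tail of 1 descent step not counted)

22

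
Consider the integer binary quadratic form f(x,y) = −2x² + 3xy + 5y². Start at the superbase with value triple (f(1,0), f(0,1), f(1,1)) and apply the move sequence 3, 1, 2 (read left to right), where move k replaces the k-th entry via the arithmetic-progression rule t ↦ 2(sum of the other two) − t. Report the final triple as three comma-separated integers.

start (-2,5,6) = (f(1,0),f(0,1),f(1,1))
replace slot 3: 2·((-2)+5) − 6 = 0 → (-2,5,0)
replace slot 1: 2·(5+0) − (-2) = 12 → (12,5,0)
replace slot 2: 2·(12+0) − 5 = 19 → (12,19,0)

12,19,0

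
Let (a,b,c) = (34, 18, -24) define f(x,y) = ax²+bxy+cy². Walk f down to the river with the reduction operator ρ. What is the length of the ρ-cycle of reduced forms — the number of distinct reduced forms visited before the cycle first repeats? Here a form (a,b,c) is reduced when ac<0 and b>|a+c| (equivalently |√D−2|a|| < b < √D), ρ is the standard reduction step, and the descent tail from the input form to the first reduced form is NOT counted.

D = 3588, ⌊√D⌋ = 59
river: ρ → (-24,30,28)
river: ρ → (28,26,-26)
river: ρ → (-26,26,28)
river: ρ → (28,30,-24)
river: ρ → (-24,18,34)
river: ρ → (34,50,-8)
river: ρ → (-8,46,46)
river: ρ → (46,46,-8)
river: ρ → (-8,50,34)
river: ρ → (34,18,-24)
ρ-cycle length = 10 (tail of 0 descent steps not counted)

10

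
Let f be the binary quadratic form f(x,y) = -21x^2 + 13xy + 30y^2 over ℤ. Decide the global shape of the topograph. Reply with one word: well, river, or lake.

D = b²−4ac = 13² − 4·(-21)·30 = 2689
D > 0 non-square ⇒ indefinite ⇒ periodic river

river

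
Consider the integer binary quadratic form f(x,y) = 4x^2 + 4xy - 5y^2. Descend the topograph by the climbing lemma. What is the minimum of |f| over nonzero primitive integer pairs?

river: ρ → (-5,6,3)
river: ρ → (3,6,-5)
river: ρ → (-5,4,4)
river: ρ → (4,4,-5)
closes: descent 0, river 4
min |a| on river = 3

3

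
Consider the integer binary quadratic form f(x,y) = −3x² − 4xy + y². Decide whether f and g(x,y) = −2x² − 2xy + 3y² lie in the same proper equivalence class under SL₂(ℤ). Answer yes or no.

D₁ = 28, D₂ = 28
river cycle of f (length 4): (1, 4, -3), (-3, 2, 2), (2, 2, -3), (-3, 4, 1)
river cycle of g (length 4): (3, 2, -2), (-2, 2, 3), (3, 4, -1), (-1, 4, 3)
cycles differ ⇒ inequivalent

no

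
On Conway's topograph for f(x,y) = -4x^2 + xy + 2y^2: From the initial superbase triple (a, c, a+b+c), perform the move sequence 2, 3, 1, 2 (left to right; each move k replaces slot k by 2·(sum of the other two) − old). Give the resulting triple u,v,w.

start (-4,2,-1) = (f(1,0),f(0,1),f(1,1))
replace slot 2: 2·((-4)+(-1)) − 2 = -12 → (-4,-12,-1)
replace slot 3: 2·((-4)+(-12)) − (-1) = -31 → (-4,-12,-31)
replace slot 1: 2·((-12)+(-31)) − (-4) = -82 → (-82,-12,-31)
replace slot 2: 2·((-82)+(-31)) − (-12) = -214 → (-82,-214,-31)

-82,-214,-31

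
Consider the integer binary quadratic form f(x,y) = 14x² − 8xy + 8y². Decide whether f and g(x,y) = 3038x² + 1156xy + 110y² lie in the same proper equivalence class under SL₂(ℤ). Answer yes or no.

D₁ = -384, D₂ = -384
f: flip: (14,-8,8)→(8,8,14)
f: reduced (well bottom): (8,8,14) with a≤c, −a<b≤a
g: flip: (3038,1156,110)→(110,-1156,3038)
g: translate: b→-56 (≡-1156 mod 220), so (110,-1156,3038)→(110,-56,8)
g: flip: (110,-56,8)→(8,56,110)
g: translate: b→8 (≡56 mod 16), so (8,56,110)→(8,8,14)
g: reduced (well bottom): (8,8,14) with a≤c, −a<b≤a
reduced forms (8, 8, 14) vs (8, 8, 14) ⇒ equivalent

yes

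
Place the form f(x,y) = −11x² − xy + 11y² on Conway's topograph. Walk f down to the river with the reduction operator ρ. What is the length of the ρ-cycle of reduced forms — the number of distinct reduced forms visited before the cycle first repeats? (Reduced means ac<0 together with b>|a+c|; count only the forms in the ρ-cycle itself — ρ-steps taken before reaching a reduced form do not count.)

D = 485, ⌊√D⌋ = 22
descent: ρ → (11,1,-11)  [lands on river]
river: ρ → (-11,21,1)
river: ρ → (1,21,-11)
river: ρ → (-11,1,11)
river: ρ → (11,21,-1)
river: ρ → (-1,21,11)
ρ-cycle length = 6 (tail of 1 descent step not counted)

6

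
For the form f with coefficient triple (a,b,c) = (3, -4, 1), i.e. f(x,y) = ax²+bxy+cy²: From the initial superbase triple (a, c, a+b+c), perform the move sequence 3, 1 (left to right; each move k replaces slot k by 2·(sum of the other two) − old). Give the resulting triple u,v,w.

start (3,1,0) = (f(1,0),f(0,1),f(1,1))
replace slot 3: 2·(3+1) − 0 = 8 → (3,1,8)
replace slot 1: 2·(1+8) − 3 = 15 → (15,1,8)

15,1,8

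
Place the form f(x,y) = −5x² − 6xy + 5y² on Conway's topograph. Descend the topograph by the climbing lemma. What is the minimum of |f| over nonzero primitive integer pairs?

descent: ρ → (5,6,-5)  [lands on river]
river: ρ → (-5,4,6)
river: ρ → (6,8,-3)
river: ρ → (-3,10,3)
river: ρ → (3,8,-6)
river: ρ → (-6,4,5)
closes: descent 1, river 6
min |a| on river = 3

3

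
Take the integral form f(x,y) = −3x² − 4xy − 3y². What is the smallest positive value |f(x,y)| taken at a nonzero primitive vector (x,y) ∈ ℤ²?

translate: b→-2 (≡4 mod 6), so (3,4,3)→(3,-2,2)
flip: (3,-2,2)→(2,2,3)
reduced (well bottom): (2,2,3) with a≤c, −a<b≤a
well minimum |f| = |-2| = 2 (negative-definite)

2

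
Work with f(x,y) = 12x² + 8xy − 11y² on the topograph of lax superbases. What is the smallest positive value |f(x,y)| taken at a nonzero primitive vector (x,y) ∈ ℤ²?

river: ρ → (-11,14,9)
river: ρ → (9,22,-3)
river: ρ → (-3,20,16)
river: ρ → (16,12,-7)
river: ρ → (-7,16,12)
river: ρ → (12,8,-11)
closes: descent 0, river 6
min |a| on river = 3

3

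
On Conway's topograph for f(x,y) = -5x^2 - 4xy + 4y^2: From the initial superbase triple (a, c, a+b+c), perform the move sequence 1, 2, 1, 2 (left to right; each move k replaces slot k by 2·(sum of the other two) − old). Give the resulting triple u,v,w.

start (-5,4,-5) = (f(1,0),f(0,1),f(1,1))
replace slot 1: 2·(4+(-5)) − (-5) = 3 → (3,4,-5)
replace slot 2: 2·(3+(-5)) − 4 = -8 → (3,-8,-5)
replace slot 1: 2·((-8)+(-5)) − 3 = -29 → (-29,-8,-5)
replace slot 2: 2·((-29)+(-5)) − (-8) = -60 → (-29,-60,-5)

-29,-60,-5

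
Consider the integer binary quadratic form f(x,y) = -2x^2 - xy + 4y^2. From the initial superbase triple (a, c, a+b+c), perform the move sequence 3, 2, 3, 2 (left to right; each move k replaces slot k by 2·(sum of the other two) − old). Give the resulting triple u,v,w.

start (-2,4,1) = (f(1,0),f(0,1),f(1,1))
replace slot 3: 2·((-2)+4) − 1 = 3 → (-2,4,3)
replace slot 2: 2·((-2)+3) − 4 = -2 → (-2,-2,3)
replace slot 3: 2·((-2)+(-2)) − 3 = -11 → (-2,-2,-11)
replace slot 2: 2·((-2)+(-11)) − (-2) = -24 → (-2,-24,-11)

-2,-24,-11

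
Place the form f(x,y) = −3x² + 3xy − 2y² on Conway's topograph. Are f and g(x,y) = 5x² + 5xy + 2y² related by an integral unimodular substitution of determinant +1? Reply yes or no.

D₁ = -15, D₂ = -15
f is negative-definite; reduce −f:
−f: translate: b→3 (≡-3 mod 6), so (3,-3,2)→(3,3,2)
−f: flip: (3,3,2)→(2,-3,3)
−f: translate: b→1 (≡-3 mod 4), so (2,-3,3)→(2,1,2)
−f: reduced (well bottom): (2,1,2) with a≤c, −a<b≤a
flip sign back: reduced form of f is (-2,-1,-2)
g: flip: (5,5,2)→(2,-5,5)
g: translate: b→-1 (≡-5 mod 4), so (2,-5,5)→(2,-1,2)
g: flip: (2,-1,2)→(2,1,2)
g: reduced (well bottom): (2,1,2) with a≤c, −a<b≤a
reduced forms (-2, -1, -2) vs (2, 1, 2) ⇒ inequivalent

no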